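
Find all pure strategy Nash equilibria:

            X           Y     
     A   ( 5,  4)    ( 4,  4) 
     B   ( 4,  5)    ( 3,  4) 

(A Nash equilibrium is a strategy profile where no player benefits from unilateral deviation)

Nash equilibrium: (A, X), (A, Y)

Work:
Best responses:
  P1 vs X: payoffs [5, 4] → best response A (payoff 5)
  P1 vs Y: payoffs [4, 3] → best response A (payoff 4)
  P2 vs A: payoffs [4, 4] → best response X/Y (payoff 4)
  P2 vs B: payoffs [5, 4] → best response X (payoff 5)
Mutual best responses: (A,X), (A,Y) → Nash equilibria.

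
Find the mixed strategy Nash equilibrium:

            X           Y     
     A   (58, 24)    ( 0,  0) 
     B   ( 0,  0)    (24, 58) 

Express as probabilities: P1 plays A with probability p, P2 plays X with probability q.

p = 0.7073, q = 0.2927

Work:
Find probabilities that make opponent indifferent:
P2 chooses q to make P1 indifferent between A and B
P1 chooses p to make P2 indifferent between X and Y
Mixed NE: P1 plays (A: 0.7073, B: 0.2927), P2 plays (X: 0.2927, Y: 0.7073)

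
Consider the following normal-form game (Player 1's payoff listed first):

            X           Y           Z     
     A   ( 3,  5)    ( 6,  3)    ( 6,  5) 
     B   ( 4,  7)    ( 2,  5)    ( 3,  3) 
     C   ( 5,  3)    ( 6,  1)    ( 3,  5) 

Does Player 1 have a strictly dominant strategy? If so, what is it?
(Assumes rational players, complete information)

No strictly dominant strategy exists for Player 1

Work:
A strategy strictly dominates another if it gives a strictly higher payoff against every opponent action. Compare each pair of P1's strategies column-by-column:
  A vs B: [3 vs 4, 6 vs 2, 6 vs 3] → A does not strictly dominate B (column X: 3 ≤ 4)
  A vs C: [3 vs 5, 6 vs 6, 6 vs 3] → A does not strictly dominate C (column X: 3 ≤ 5)
  B vs A: [4 vs 3, 2 vs 6, 3 vs 6] → B does not strictly dominate A (column Y: 2 ≤ 6)
  B vs C: [4 vs 5, 2 vs 6, 3 vs 3] → B does not strictly dominate C (column X: 4 ≤ 5)
  C vs A: [5 vs 3, 6 vs 6, 3 vs 6] → C does not strictly dominate A (column Y: 6 ≤ 6)
  C vs B: [5 vs 4, 6 vs 2, 3 vs 3] → C does not strictly dominate B (column Z: 3 ≤ 3)
No single strategy strictly dominates all others → no strictly dominant strategy.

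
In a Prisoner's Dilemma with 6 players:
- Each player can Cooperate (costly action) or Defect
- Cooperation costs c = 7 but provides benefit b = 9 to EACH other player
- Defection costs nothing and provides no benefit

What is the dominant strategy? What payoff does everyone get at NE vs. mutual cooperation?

Dominant: Defect; NE payoff = 0; Coop payoff = 38

Work:
Defect dominates (saves cost c = 7, benefit to others is external)
NE: All defect → everyone gets 0
If all cooperate: each receives (5)×9 - 7 = 38
Social dilemma: 38 > 0 but NE gives 0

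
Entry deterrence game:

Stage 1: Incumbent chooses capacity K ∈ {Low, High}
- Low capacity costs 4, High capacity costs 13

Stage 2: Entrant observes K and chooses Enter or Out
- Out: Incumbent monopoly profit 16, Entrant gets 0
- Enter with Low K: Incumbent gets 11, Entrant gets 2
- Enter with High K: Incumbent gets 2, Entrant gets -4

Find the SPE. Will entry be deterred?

SPE: (Low, Enter|Low, Out|High); Entry not deterred. Incumbent net profit = 7, Entrant gets 2

Work:
After Low K: Entrant enters (2 > 0)
After High K: Entrant stays out (-4 < 0)
Incumbent: Low → 11−4=7, High → 16−13=3
Incumbent chooses Low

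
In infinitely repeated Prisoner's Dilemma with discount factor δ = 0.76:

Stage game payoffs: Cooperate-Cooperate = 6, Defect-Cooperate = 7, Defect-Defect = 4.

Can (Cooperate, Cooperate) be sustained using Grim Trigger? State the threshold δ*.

δ* = 0.3333; since δ = 0.76 ≥ 0.3333, cooperation can be sustained

Work:
For Grim Trigger:
Cooperate forever: 6/(1-δ)
Defect then punished: 7 + 4·δ/(1-δ)
Need: 6/(1-δ) ≥ 7 + 4·δ/(1-δ)
Solving: δ ≥ (T-R)/(T-P) = (7-6)/(7-4) = 0.3333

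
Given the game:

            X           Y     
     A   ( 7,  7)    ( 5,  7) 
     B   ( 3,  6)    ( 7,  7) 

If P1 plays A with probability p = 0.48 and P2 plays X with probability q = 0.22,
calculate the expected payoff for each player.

E[P1] = 5.7936, E[P2] = 6.8856

Work:
E[P1] = p·q·π₁(A,X) + p·(1-q)·π₁(A,Y) + (1-p)·q·π₁(B,X) + (1-p)·(1-q)·π₁(B,Y)
= 0.48·0.22·7 + 0.48·0.78·5 + 0.52·0.22·3 + 0.52·0.78·7
= 5.7936

E[P2] = 6.8856 (similar calculation)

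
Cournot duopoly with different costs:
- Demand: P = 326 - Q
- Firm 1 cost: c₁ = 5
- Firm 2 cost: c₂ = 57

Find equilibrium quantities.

q₁* = 124.33, q₂* = 72.33

Work:
Reaction: q₁ = (326 - 5 - q₂)/2
Reaction: q₂ = (326 - 57 - q₁)/2
Solve simultaneously:
q₁* = (326 - 2×5 + 57)/3 = 124.33
q₂* = (326 - 2×57 + 5)/3 = 72.33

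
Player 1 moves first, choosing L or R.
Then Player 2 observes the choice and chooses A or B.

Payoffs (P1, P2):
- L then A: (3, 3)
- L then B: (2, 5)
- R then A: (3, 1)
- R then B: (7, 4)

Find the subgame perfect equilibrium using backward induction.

P1 plays R, P2 plays B after L and B after R; Payoff (7, 4)

Work:
Backward induction:
After L: P2 chooses B → P1 gets 2
After R: P2 chooses B → P1 gets 7
P1 chooses R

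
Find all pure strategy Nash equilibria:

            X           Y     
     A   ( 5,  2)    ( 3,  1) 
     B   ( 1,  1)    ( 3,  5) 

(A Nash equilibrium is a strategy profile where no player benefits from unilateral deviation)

Nash equilibrium: (A, X), (B, Y)

Work:
Best responses:
  P1 vs X: payoffs [5, 1] → best response A (payoff 5)
  P1 vs Y: payoffs [3, 3] → best response A/B (payoff 3)
  P2 vs A: payoffs [2, 1] → best response X (payoff 2)
  P2 vs B: payoffs [1, 5] → best response Y (payoff 5)
Mutual best responses: (A,X), (B,Y) → Nash equilibria.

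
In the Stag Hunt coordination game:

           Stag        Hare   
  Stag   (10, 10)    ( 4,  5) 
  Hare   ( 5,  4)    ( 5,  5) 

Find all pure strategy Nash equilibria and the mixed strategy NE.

Pure NE: (Stag, Stag) and (Hare, Hare); Mixed NE: p = 0.1667, q = 0.1667

Work:
Check pure NE:
(Stag, Stag): (10, 10) - no unilateral deviation beneficial
(Hare, Hare): (5, 5) - no unilateral deviation beneficial
Mixed NE: P1 plays Stag with p = 0.1667, P2 plays Stag with q = 0.1667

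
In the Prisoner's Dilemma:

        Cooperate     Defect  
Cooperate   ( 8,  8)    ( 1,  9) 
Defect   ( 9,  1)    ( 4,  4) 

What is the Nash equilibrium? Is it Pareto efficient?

(Defect, Defect) is NE; not Pareto efficient

Work:
Defect dominates Cooperate for both players:
If P2 cooperates: Defect (9) > Cooperate (8)
If P2 defects: Defect (4) > Cooperate (1)
NE: (Defect, Defect) with payoff (4, 4)
But (Cooperate, Cooperate) = (8, 8) Pareto dominates (4, 4)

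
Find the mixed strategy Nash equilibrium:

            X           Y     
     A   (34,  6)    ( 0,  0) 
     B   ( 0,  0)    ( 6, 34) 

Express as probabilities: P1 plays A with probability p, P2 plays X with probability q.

p = 0.85, q = 0.15

Work:
Find probabilities that make opponent indifferent:
P2 chooses q to make P1 indifferent between A and B
P1 chooses p to make P2 indifferent between X and Y
Mixed NE: P1 plays (A: 0.85, B: 0.15), P2 plays (X: 0.15, Y: 0.85)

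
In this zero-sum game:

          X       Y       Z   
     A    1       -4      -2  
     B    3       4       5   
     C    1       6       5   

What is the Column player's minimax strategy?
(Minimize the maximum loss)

Column should play X, value = 3

Work:
Column player minimizes Row's maximum payoff:
Column X: max payoff to Row = 3
Column Y: max payoff to Row = 6
Column Z: max payoff to Row = 5
Minimum is 3, achieved by column X.
Minimax strategy: X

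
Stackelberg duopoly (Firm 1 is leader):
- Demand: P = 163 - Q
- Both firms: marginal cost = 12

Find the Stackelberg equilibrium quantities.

q₁* (leader) = 75.5, q₂* (follower) = 37.75

Work:
Follower's reaction: q₂ = (a - c - q₁)/2
Leader substitutes: π₁ = q₁·(a - q₁ - (a-c-q₁)/2 - c)
FOC: q₁* = (163 - 12)/2 = 75.50
Then: q₂* = (163 - 12 - 75.5)/2 = 37.75
Leader has first-mover advantage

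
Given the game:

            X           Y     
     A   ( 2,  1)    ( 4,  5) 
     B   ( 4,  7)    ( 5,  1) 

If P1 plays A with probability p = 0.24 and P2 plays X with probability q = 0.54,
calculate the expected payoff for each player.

E[P1] = 4.0904, E[P2] = 3.904

Work:
E[P1] = p·q·π₁(A,X) + p·(1-q)·π₁(A,Y) + (1-p)·q·π₁(B,X) + (1-p)·(1-q)·π₁(B,Y)
= 0.24·0.54·2 + 0.24·0.46·4 + 0.76·0.54·4 + 0.76·0.46·5
= 4.0904

E[P2] = 3.904 (similar calculation)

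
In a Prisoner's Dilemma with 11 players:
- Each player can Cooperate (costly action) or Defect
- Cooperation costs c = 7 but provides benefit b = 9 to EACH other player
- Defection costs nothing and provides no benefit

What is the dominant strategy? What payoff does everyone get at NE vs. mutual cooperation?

Dominant: Defect; NE payoff = 0; Coop payoff = 83

Work:
Defect dominates (saves cost c = 7, benefit to others is external)
NE: All defect → everyone gets 0
If all cooperate: each receives (10)×9 - 7 = 83
Social dilemma: 83 > 0 but NE gives 0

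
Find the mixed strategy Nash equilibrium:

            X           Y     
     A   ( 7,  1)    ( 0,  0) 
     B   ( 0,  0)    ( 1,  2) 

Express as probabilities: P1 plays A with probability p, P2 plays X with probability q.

p = 0.6667, q = 0.125

Work:
Find probabilities that make opponent indifferent:
P2 chooses q to make P1 indifferent between A and B
P1 chooses p to make P2 indifferent between X and Y
Mixed NE: P1 plays (A: 0.6667, B: 0.3333), P2 plays (X: 0.125, Y: 0.875)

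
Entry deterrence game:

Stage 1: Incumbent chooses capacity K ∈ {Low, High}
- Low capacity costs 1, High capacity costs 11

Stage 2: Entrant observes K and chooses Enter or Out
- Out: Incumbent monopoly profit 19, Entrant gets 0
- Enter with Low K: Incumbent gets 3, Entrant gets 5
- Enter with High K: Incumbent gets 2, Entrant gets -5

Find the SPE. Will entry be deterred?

SPE: (High, Enter|Low, Out|High); Entry deterred. Incumbent net profit = 8

Work:
After Low K: Entrant enters (5 > 0)
After High K: Entrant stays out (-5 < 0)
Incumbent: Low → 3−1=2, High → 19−11=8
Incumbent chooses High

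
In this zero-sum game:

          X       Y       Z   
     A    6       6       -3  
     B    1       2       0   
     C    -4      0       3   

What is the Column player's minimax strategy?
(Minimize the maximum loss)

Column should play Z, value = 3

Work:
Column player minimizes Row's maximum payoff:
Column X: max payoff to Row = 6
Column Y: max payoff to Row = 6
Column Z: max payoff to Row = 3
Minimum is 3, achieved by column Z.
Minimax strategy: Z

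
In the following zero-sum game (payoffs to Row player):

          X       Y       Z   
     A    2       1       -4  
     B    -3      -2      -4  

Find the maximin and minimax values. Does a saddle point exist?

Maximin = -4, Minimax = -4, Saddle: True

Work:
Row minimums: [-4, -4] → maximin = -4
Column maximums: [2, 1, -4] → minimax = -4
Saddle point exists! Game value = -4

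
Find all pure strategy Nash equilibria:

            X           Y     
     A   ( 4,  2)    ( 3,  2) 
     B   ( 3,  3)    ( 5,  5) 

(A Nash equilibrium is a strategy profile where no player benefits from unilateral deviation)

Nash equilibrium: (A, X), (B, Y)

Work:
Best responses:
  P1 vs X: payoffs [4, 3] → best response A (payoff 4)
  P1 vs Y: payoffs [3, 5] → best response B (payoff 5)
  P2 vs A: payoffs [2, 2] → best response X/Y (payoff 2)
  P2 vs B: payoffs [3, 5] → best response Y (payoff 5)
Mutual best responses: (A,X), (B,Y) → Nash equilibria.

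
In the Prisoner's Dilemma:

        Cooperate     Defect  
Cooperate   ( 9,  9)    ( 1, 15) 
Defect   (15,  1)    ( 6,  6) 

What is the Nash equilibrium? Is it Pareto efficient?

(Defect, Defect) is NE; not Pareto efficient

Work:
Defect dominates Cooperate for both players:
If P2 cooperates: Defect (15) > Cooperate (9)
If P2 defects: Defect (6) > Cooperate (1)
NE: (Defect, Defect) with payoff (6, 6)
But (Cooperate, Cooperate) = (9, 9) Pareto dominates (6, 6)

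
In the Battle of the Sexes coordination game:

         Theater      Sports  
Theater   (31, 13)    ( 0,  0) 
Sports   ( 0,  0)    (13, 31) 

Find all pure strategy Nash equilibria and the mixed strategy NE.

Pure NE: (Theater, Theater) and (Sports, Sports); Mixed NE: p = 0.7045, q = 0.2955

Work:
Check pure NE:
(Theater, Theater): (31, 13) - no unilateral deviation beneficial
(Sports, Sports): (13, 31) - no unilateral deviation beneficial
Mixed NE: P1 plays Theater with p = 0.7045, P2 plays Theater with q = 0.2955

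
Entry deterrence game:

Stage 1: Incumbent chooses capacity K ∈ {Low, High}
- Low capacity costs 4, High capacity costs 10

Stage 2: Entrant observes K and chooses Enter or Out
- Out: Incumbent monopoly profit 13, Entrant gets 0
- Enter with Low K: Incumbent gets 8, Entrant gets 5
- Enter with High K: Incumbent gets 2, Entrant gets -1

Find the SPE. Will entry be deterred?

SPE: (Low, Enter|Low, Out|High); Entry not deterred. Incumbent net profit = 4, Entrant gets 5

Work:
After Low K: Entrant enters (5 > 0)
After High K: Entrant stays out (-1 < 0)
Incumbent: Low → 8−4=4, High → 13−10=3
Incumbent chooses Low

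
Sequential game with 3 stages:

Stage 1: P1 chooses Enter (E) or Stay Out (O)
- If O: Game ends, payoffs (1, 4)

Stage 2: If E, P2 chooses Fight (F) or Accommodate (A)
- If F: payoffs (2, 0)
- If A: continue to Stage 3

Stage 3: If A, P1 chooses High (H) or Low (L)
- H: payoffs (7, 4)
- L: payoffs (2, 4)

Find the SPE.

SPE: (E, A, H); Outcome (7, 4)

Work:
Stage 3: P1 chooses H (7 vs 2)
Stage 2: P2: F->0, A->4 (anticipating H). Choose A
Stage 1: P1: O->1, E->7 (anticipating A, H). Choose E
SPE path: E -> A -> H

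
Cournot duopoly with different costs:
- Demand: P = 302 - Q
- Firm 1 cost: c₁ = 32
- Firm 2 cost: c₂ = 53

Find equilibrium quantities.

q₁* = 97.0, q₂* = 76.0

Work:
Reaction: q₁ = (302 - 32 - q₂)/2
Reaction: q₂ = (302 - 53 - q₁)/2
Solve simultaneously:
q₁* = (302 - 2×32 + 53)/3 = 97.0
q₂* = (302 - 2×53 + 32)/3 = 76.0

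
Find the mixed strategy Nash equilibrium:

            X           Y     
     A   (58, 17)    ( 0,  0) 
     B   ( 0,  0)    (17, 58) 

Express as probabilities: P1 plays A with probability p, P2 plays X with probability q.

p = 0.7733, q = 0.2267

Work:
Find probabilities that make opponent indifferent:
P2 chooses q to make P1 indifferent between A and B
P1 chooses p to make P2 indifferent between X and Y
Mixed NE: P1 plays (A: 0.7733, B: 0.2267), P2 plays (X: 0.2267, Y: 0.7733)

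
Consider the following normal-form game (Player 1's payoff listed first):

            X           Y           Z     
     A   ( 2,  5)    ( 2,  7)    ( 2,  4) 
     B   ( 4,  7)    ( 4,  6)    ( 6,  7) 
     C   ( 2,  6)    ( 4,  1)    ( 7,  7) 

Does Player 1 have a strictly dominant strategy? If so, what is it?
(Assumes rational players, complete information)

No strictly dominant strategy exists for Player 1

Work:
A strategy strictly dominates another if it gives a strictly higher payoff against every opponent action. Compare each pair of P1's strategies column-by-column:
  A vs B: [2 vs 4, 2 vs 4, 2 vs 6] → A does not strictly dominate B (column X: 2 ≤ 4)
  A vs C: [2 vs 2, 2 vs 4, 2 vs 7] → A does not strictly dominate C (column X: 2 ≤ 2)
  B vs A: [4 vs 2, 4 vs 2, 6 vs 2] → B strictly dominates A
  B vs C: [4 vs 2, 4 vs 4, 6 vs 7] → B does not strictly dominate C (column Y: 4 ≤ 4)
  C vs A: [2 vs 2, 4 vs 2, 7 vs 2] → C does not strictly dominate A (column X: 2 ≤ 2)
  C vs B: [2 vs 4, 4 vs 4, 7 vs 6] → C does not strictly dominate B (column X: 2 ≤ 4)
No single strategy strictly dominates all others → no strictly dominant strategy.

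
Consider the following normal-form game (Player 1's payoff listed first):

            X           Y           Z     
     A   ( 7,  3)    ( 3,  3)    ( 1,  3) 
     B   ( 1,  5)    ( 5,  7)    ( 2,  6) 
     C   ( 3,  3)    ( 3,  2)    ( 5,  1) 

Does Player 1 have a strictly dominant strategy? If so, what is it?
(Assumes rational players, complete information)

No strictly dominant strategy exists for Player 1

Work:
A strategy strictly dominates another if it gives a strictly higher payoff against every opponent action. Compare each pair of P1's strategies column-by-column:
  A vs B: [7 vs 1, 3 vs 5, 1 vs 2] → A does not strictly dominate B (column Y: 3 ≤ 5)
  A vs C: [7 vs 3, 3 vs 3, 1 vs 5] → A does not strictly dominate C (column Y: 3 ≤ 3)
  B vs A: [1 vs 7, 5 vs 3, 2 vs 1] → B does not strictly dominate A (column X: 1 ≤ 7)
  B vs C: [1 vs 3, 5 vs 3, 2 vs 5] → B does not strictly dominate C (column X: 1 ≤ 3)
  C vs A: [3 vs 7, 3 vs 3, 5 vs 1] → C does not strictly dominate A (column X: 3 ≤ 7)
  C vs B: [3 vs 1, 3 vs 5, 5 vs 2] → C does not strictly dominate B (column Y: 3 ≤ 5)
No single strategy strictly dominates all others → no strictly dominant strategy.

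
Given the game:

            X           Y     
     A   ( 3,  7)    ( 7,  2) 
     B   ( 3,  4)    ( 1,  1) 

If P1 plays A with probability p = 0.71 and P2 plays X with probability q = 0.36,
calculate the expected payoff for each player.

E[P1] = 4.4464, E[P2] = 3.3012

Work:
E[P1] = p·q·π₁(A,X) + p·(1-q)·π₁(A,Y) + (1-p)·q·π₁(B,X) + (1-p)·(1-q)·π₁(B,Y)
= 0.71·0.36·3 + 0.71·0.64·7 + 0.29·0.36·3 + 0.29·0.64·1
= 4.4464

E[P2] = 3.3012 (similar calculation)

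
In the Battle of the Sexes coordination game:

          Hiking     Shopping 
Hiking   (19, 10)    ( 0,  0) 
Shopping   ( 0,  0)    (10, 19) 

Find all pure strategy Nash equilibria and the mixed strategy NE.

Pure NE: (Hiking, Hiking) and (Shopping, Shopping); Mixed NE: p = 0.6552, q = 0.3448

Work:
Check pure NE:
(Hiking, Hiking): (19, 10) - no unilateral deviation beneficial
(Shopping, Shopping): (10, 19) - no unilateral deviation beneficial
Mixed NE: P1 plays Hiking with p = 0.6552, P2 plays Hiking with q = 0.3448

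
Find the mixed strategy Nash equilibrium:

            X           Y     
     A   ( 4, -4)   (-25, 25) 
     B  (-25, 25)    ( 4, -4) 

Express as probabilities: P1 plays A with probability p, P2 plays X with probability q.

p = 0.5, q = 0.5

Work:
Find probabilities that make opponent indifferent:
P2 chooses q to make P1 indifferent between A and B
P1 chooses p to make P2 indifferent between X and Y
Mixed NE: P1 plays (A: 0.5, B: 0.5), P2 plays (X: 0.5, Y: 0.5)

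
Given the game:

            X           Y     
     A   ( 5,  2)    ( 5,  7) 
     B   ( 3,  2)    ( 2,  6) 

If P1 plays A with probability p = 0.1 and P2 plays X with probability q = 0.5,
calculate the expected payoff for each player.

E[P1] = 2.75, E[P2] = 4.05

Work:
E[P1] = p·q·π₁(A,X) + p·(1-q)·π₁(A,Y) + (1-p)·q·π₁(B,X) + (1-p)·(1-q)·π₁(B,Y)
= 0.1·0.5·5 + 0.1·0.5·5 + 0.9·0.5·3 + 0.9·0.5·2
= 2.75

E[P2] = 4.05 (similar calculation)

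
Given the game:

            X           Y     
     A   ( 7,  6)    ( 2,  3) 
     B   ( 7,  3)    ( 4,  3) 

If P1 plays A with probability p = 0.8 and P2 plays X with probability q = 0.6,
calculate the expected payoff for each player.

E[P1] = 5.16, E[P2] = 4.44

Work:
E[P1] = p·q·π₁(A,X) + p·(1-q)·π₁(A,Y) + (1-p)·q·π₁(B,X) + (1-p)·(1-q)·π₁(B,Y)
= 0.8·0.6·7 + 0.8·0.4·2 + 0.2·0.6·7 + 0.2·0.4·4
= 5.16

E[P2] = 4.44 (similar calculation)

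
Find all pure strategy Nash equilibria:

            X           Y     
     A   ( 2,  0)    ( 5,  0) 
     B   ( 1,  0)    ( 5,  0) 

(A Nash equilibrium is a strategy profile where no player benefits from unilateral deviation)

Nash equilibrium: (A, X), (A, Y), (B, Y)

Work:
Best responses:
  P1 vs X: payoffs [2, 1] → best response A (payoff 2)
  P1 vs Y: payoffs [5, 5] → best response A/B (payoff 5)
  P2 vs A: payoffs [0, 0] → best response X/Y (payoff 0)
  P2 vs B: payoffs [0, 0] → best response X/Y (payoff 0)
Mutual best responses: (A,X), (A,Y), (B,Y) → Nash equilibria.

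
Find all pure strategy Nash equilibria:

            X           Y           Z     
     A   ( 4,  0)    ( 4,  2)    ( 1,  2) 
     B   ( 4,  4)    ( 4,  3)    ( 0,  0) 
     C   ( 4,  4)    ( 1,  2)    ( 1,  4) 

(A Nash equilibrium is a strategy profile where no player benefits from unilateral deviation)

Nash equilibrium: (A, Y), (A, Z), (B, X), (C, X), (C, Z)

Work:
Best responses:
  P1 vs X: payoffs [4, 4, 4] → best response A/B/C (payoff 4)
  P1 vs Y: payoffs [4, 4, 1] → best response A/B (payoff 4)
  P1 vs Z: payoffs [1, 0, 1] → best response A/C (payoff 1)
  P2 vs A: payoffs [0, 2, 2] → best response Y/Z (payoff 2)
  P2 vs B: payoffs [4, 3, 0] → best response X (payoff 4)
  P2 vs C: payoffs [4, 2, 4] → best response X/Z (payoff 4)
Mutual best responses: (A,Y), (A,Z), (B,X), (C,X), (C,Z) → Nash equilibria.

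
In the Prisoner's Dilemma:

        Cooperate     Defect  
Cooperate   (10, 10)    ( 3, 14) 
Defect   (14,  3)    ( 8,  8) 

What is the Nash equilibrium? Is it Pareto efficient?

(Defect, Defect) is NE; not Pareto efficient

Work:
Defect dominates Cooperate for both players:
If P2 cooperates: Defect (14) > Cooperate (10)
If P2 defects: Defect (8) > Cooperate (3)
NE: (Defect, Defect) with payoff (8, 8)
But (Cooperate, Cooperate) = (10, 10) Pareto dominates (8, 8)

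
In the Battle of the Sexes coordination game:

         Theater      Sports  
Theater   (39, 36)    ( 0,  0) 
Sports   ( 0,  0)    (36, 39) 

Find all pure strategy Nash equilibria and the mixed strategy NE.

Pure NE: (Theater, Theater) and (Sports, Sports); Mixed NE: p = 0.52, q = 0.48

Work:
Check pure NE:
(Theater, Theater): (39, 36) - no unilateral deviation beneficial
(Sports, Sports): (36, 39) - no unilateral deviation beneficial
Mixed NE: P1 plays Theater with p = 0.52, P2 plays Theater with q = 0.48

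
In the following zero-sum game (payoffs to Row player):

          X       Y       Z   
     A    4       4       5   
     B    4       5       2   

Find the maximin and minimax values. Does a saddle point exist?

Maximin = 4, Minimax = 4, Saddle: True

Work:
Row minimums: [4, 2] → maximin = 4
Column maximums: [4, 5, 5] → minimax = 4
Saddle point exists! Game value = 4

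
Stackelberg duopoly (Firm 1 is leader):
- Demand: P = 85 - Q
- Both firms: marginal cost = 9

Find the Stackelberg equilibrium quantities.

q₁* (leader) = 38.0, q₂* (follower) = 19.0

Work:
Follower's reaction: q₂ = (a - c - q₁)/2
Leader substitutes: π₁ = q₁·(a - q₁ - (a-c-q₁)/2 - c)
FOC: q₁* = (85 - 9)/2 = 38.00
Then: q₂* = (85 - 9 - 38.0)/2 = 19.00
Leader has first-mover advantage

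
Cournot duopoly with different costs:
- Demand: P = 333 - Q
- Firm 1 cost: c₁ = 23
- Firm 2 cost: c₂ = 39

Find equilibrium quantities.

q₁* = 108.67, q₂* = 92.67

Work:
Reaction: q₁ = (333 - 23 - q₂)/2
Reaction: q₂ = (333 - 39 - q₁)/2
Solve simultaneously:
q₁* = (333 - 2×23 + 39)/3 = 108.67
q₂* = (333 - 2×39 + 23)/3 = 92.67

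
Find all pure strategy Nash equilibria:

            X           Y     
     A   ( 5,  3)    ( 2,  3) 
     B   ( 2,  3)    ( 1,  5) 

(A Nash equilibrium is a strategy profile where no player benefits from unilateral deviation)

Nash equilibrium: (A, X), (A, Y)

Work:
Best responses:
  P1 vs X: payoffs [5, 2] → best response A (payoff 5)
  P1 vs Y: payoffs [2, 1] → best response A (payoff 2)
  P2 vs A: payoffs [3, 3] → best response X/Y (payoff 3)
  P2 vs B: payoffs [3, 5] → best response Y (payoff 5)
Mutual best responses: (A,X), (A,Y) → Nash equilibria.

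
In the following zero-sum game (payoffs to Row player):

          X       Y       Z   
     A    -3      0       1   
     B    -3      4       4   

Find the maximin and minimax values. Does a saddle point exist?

Maximin = -3, Minimax = -3, Saddle: True

Work:
Row minimums: [-3, -3] → maximin = -3
Column maximums: [-3, 4, 4] → minimax = -3
Saddle point exists! Game value = -3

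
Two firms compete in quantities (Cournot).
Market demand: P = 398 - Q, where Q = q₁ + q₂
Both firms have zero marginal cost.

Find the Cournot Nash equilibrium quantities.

q₁* = q₂* = 132.67; P* = 132.67

Work:
Profit: π_i = P·q_i = (a - q_i - q_j)·q_i
FOC: ∂π_i/∂q_i = a - 2q_i - q_j = 0
Reaction function: q_i = (398 - q_j)/2
Symmetry: q* = 398/3 = 132.67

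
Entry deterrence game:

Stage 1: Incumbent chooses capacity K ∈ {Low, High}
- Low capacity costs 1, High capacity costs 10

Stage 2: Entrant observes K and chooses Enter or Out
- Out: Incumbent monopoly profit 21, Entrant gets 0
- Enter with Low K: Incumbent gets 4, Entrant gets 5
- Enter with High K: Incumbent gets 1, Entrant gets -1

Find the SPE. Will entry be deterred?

SPE: (High, Enter|Low, Out|High); Entry deterred. Incumbent net profit = 11

Work:
After Low K: Entrant enters (5 > 0)
After High K: Entrant stays out (-1 < 0)
Incumbent: Low → 4−1=3, High → 21−10=11
Incumbent chooses High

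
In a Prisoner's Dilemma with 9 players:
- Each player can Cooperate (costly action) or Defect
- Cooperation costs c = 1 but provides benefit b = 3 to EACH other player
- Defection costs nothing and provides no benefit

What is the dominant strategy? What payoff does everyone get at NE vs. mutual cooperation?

Dominant: Defect; NE payoff = 0; Coop payoff = 23

Work:
Defect dominates (saves cost c = 1, benefit to others is external)
NE: All defect → everyone gets 0
If all cooperate: each receives (8)×3 - 1 = 23
Social dilemma: 23 > 0 but NE gives 0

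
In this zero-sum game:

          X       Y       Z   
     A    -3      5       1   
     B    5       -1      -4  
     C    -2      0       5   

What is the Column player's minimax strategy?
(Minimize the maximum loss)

Column should play X or Y or Z (all achieve the minimum), value = 5

Work:
Column player minimizes Row's maximum payoff:
Column X: max payoff to Row = 5
Column Y: max payoff to Row = 5
Column Z: max payoff to Row = 5
Minimum is 5, achieved by columns X, Y, Z (tied).
Each of X or Y or Z is a minimax strategy.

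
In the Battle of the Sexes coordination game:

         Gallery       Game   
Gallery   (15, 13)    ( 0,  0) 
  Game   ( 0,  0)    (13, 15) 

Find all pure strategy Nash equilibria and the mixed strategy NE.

Pure NE: (Gallery, Gallery) and (Game, Game); Mixed NE: p = 0.5357, q = 0.4643

Work:
Check pure NE:
(Gallery, Gallery): (15, 13) - no unilateral deviation beneficial
(Game, Game): (13, 15) - no unilateral deviation beneficial
Mixed NE: P1 plays Gallery with p = 0.5357, P2 plays Gallery with q = 0.4643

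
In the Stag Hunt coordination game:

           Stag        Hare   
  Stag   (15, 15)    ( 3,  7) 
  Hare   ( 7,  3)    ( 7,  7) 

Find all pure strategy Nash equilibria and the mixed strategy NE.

Pure NE: (Stag, Stag) and (Hare, Hare); Mixed NE: p = 0.3333, q = 0.3333

Work:
Check pure NE:
(Stag, Stag): (15, 15) - no unilateral deviation beneficial
(Hare, Hare): (7, 7) - no unilateral deviation beneficial
Mixed NE: P1 plays Stag with p = 0.3333, P2 plays Stag with q = 0.3333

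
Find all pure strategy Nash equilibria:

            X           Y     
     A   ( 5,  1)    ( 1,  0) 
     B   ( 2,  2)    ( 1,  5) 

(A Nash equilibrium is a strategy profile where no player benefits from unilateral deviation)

Nash equilibrium: (A, X), (B, Y)

Work:
Best responses:
  P1 vs X: payoffs [5, 2] → best response A (payoff 5)
  P1 vs Y: payoffs [1, 1] → best response A/B (payoff 1)
  P2 vs A: payoffs [1, 0] → best response X (payoff 1)
  P2 vs B: payoffs [2, 5] → best response Y (payoff 5)
Mutual best responses: (A,X), (B,Y) → Nash equilibria.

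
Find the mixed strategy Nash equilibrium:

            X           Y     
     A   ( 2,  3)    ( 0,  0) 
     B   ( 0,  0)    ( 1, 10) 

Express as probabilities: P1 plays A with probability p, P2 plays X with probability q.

p = 0.7692, q = 0.3333

Work:
Find probabilities that make opponent indifferent:
P2 chooses q to make P1 indifferent between A and B
P1 chooses p to make P2 indifferent between X and Y
Mixed NE: P1 plays (A: 0.7692, B: 0.2308), P2 plays (X: 0.3333, Y: 0.6667)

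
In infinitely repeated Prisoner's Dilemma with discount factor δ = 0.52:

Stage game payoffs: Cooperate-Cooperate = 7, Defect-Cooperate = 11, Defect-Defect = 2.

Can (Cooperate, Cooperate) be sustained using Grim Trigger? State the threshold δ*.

δ* = 0.4444; since δ = 0.52 ≥ 0.4444, cooperation can be sustained

Work:
For Grim Trigger:
Cooperate forever: 7/(1-δ)
Defect then punished: 11 + 2·δ/(1-δ)
Need: 7/(1-δ) ≥ 11 + 2·δ/(1-δ)
Solving: δ ≥ (T-R)/(T-P) = (11-7)/(11-2) = 0.4444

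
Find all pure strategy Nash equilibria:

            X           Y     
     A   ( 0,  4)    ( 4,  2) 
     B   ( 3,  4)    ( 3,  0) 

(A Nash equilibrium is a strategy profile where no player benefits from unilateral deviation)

Nash equilibrium: (B, X)

Work:
Best responses:
  P1 vs X: payoffs [0, 3] → best response B (payoff 3)
  P1 vs Y: payoffs [4, 3] → best response A (payoff 4)
  P2 vs A: payoffs [4, 2] → best response X (payoff 4)
  P2 vs B: payoffs [4, 0] → best response X (payoff 4)
Mutual best responses: (B,X) → Nash equilibria.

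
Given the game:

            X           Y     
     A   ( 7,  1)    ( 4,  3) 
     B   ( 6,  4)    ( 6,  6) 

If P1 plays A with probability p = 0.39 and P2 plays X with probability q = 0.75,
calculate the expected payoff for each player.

E[P1] = 6.0975, E[P2] = 3.33

Work:
E[P1] = p·q·π₁(A,X) + p·(1-q)·π₁(A,Y) + (1-p)·q·π₁(B,X) + (1-p)·(1-q)·π₁(B,Y)
= 0.39·0.75·7 + 0.39·0.25·4 + 0.61·0.75·6 + 0.61·0.25·6
= 6.0975

E[P2] = 3.33 (similar calculation)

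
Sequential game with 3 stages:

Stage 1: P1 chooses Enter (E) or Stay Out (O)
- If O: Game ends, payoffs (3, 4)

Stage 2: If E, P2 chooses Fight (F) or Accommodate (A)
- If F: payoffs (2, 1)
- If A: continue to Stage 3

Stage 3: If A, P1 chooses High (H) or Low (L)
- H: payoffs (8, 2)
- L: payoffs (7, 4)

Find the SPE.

SPE: (E, A, H); Outcome (8, 2)

Work:
Stage 3: P1 chooses H (8 vs 7)
Stage 2: P2: F->1, A->2 (anticipating H). Choose A
Stage 1: P1: O->3, E->8 (anticipating A, H). Choose E
SPE path: E -> A -> H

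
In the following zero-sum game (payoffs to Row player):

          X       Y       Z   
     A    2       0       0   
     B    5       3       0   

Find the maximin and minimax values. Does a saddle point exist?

Maximin = 0, Minimax = 0, Saddle: True

Work:
Row minimums: [0, 0] → maximin = 0
Column maximums: [5, 3, 0] → minimax = 0
Saddle point exists! Game value = 0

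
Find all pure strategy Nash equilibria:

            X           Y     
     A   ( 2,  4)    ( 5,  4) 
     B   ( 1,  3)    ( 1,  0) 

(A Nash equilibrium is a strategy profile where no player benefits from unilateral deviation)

Nash equilibrium: (A, X), (A, Y)

Work:
Best responses:
  P1 vs X: payoffs [2, 1] → best response A (payoff 2)
  P1 vs Y: payoffs [5, 1] → best response A (payoff 5)
  P2 vs A: payoffs [4, 4] → best response X/Y (payoff 4)
  P2 vs B: payoffs [3, 0] → best response X (payoff 3)
Mutual best responses: (A,X), (A,Y) → Nash equilibria.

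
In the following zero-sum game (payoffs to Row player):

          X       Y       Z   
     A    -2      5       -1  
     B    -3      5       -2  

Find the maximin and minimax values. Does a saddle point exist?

Maximin = -2, Minimax = -2, Saddle: True

Work:
Row minimums: [-2, -3] → maximin = -2
Column maximums: [-2, 5, -1] → minimax = -2
Saddle point exists! Game value = -2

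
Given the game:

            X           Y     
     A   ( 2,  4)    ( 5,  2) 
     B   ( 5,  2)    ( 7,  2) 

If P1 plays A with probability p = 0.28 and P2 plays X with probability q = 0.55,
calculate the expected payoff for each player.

E[P1] = 5.186, E[P2] = 2.308

Work:
E[P1] = p·q·π₁(A,X) + p·(1-q)·π₁(A,Y) + (1-p)·q·π₁(B,X) + (1-p)·(1-q)·π₁(B,Y)
= 0.28·0.55·2 + 0.28·0.45·5 + 0.72·0.55·5 + 0.72·0.45·7
= 5.186

E[P2] = 2.308 (similar calculation)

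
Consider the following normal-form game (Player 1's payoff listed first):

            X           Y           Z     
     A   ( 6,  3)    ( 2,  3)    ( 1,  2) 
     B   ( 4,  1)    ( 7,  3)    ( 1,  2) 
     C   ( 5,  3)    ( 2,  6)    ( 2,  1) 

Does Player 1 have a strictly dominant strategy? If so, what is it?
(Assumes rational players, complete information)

No strictly dominant strategy exists for Player 1

Work:
A strategy strictly dominates another if it gives a strictly higher payoff against every opponent action. Compare each pair of P1's strategies column-by-column:
  A vs B: [6 vs 4, 2 vs 7, 1 vs 1] → A does not strictly dominate B (column Y: 2 ≤ 7)
  A vs C: [6 vs 5, 2 vs 2, 1 vs 2] → A does not strictly dominate C (column Y: 2 ≤ 2)
  B vs A: [4 vs 6, 7 vs 2, 1 vs 1] → B does not strictly dominate A (column X: 4 ≤ 6)
  B vs C: [4 vs 5, 7 vs 2, 1 vs 2] → B does not strictly dominate C (column X: 4 ≤ 5)
  C vs A: [5 vs 6, 2 vs 2, 2 vs 1] → C does not strictly dominate A (column X: 5 ≤ 6)
  C vs B: [5 vs 4, 2 vs 7, 2 vs 1] → C does not strictly dominate B (column Y: 2 ≤ 7)
No single strategy strictly dominates all others → no strictly dominant strategy.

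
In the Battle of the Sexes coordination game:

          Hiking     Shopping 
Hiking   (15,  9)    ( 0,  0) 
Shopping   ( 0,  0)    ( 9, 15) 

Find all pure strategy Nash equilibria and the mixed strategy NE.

Pure NE: (Hiking, Hiking) and (Shopping, Shopping); Mixed NE: p = 0.625, q = 0.375

Work:
Check pure NE:
(Hiking, Hiking): (15, 9) - no unilateral deviation beneficial
(Shopping, Shopping): (9, 15) - no unilateral deviation beneficial
Mixed NE: P1 plays Hiking with p = 0.625, P2 plays Hiking with q = 0.375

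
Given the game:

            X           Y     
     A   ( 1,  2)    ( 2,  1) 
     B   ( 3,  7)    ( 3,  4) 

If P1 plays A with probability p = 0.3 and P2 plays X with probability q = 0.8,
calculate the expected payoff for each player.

E[P1] = 2.46, E[P2] = 5.02

Work:
E[P1] = p·q·π₁(A,X) + p·(1-q)·π₁(A,Y) + (1-p)·q·π₁(B,X) + (1-p)·(1-q)·π₁(B,Y)
= 0.3·0.8·1 + 0.3·0.2·2 + 0.7·0.8·3 + 0.7·0.2·3
= 2.46

E[P2] = 5.02 (similar calculation)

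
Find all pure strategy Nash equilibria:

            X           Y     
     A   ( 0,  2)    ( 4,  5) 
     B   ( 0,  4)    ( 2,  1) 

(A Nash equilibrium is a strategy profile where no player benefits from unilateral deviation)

Nash equilibrium: (A, Y), (B, X)

Work:
Best responses:
  P1 vs X: payoffs [0, 0] → best response A/B (payoff 0)
  P1 vs Y: payoffs [4, 2] → best response A (payoff 4)
  P2 vs A: payoffs [2, 5] → best response Y (payoff 5)
  P2 vs B: payoffs [4, 1] → best response X (payoff 4)
Mutual best responses: (A,Y), (B,X) → Nash equilibria.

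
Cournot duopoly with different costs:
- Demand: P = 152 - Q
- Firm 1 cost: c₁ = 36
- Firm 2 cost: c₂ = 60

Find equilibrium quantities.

q₁* = 46.67, q₂* = 22.67

Work:
Reaction: q₁ = (152 - 36 - q₂)/2
Reaction: q₂ = (152 - 60 - q₁)/2
Solve simultaneously:
q₁* = (152 - 2×36 + 60)/3 = 46.67
q₂* = (152 - 2×60 + 36)/3 = 22.67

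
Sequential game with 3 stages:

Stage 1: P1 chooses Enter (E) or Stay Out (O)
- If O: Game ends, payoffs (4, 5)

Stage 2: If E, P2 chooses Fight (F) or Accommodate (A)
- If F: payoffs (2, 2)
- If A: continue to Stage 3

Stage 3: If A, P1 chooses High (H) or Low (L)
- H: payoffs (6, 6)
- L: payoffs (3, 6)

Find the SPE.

SPE: (E, A, H); Outcome (6, 6)

Work:
Stage 3: P1 chooses H (6 vs 3)
Stage 2: P2: F->2, A->6 (anticipating H). Choose A
Stage 1: P1: O->4, E->6 (anticipating A, H). Choose E
SPE path: E -> A -> H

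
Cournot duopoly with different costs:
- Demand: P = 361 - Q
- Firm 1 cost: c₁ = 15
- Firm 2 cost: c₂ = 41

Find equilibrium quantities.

q₁* = 124.0, q₂* = 98.0

Work:
Reaction: q₁ = (361 - 15 - q₂)/2
Reaction: q₂ = (361 - 41 - q₁)/2
Solve simultaneously:
q₁* = (361 - 2×15 + 41)/3 = 124.0
q₂* = (361 - 2×41 + 15)/3 = 98.0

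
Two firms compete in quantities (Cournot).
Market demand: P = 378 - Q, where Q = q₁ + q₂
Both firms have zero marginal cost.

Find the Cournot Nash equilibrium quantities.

q₁* = q₂* = 126.0; P* = 126.0

Work:
Profit: π_i = P·q_i = (a - q_i - q_j)·q_i
FOC: ∂π_i/∂q_i = a - 2q_i - q_j = 0
Reaction function: q_i = (378 - q_j)/2
Symmetry: q* = 378/3 = 126.0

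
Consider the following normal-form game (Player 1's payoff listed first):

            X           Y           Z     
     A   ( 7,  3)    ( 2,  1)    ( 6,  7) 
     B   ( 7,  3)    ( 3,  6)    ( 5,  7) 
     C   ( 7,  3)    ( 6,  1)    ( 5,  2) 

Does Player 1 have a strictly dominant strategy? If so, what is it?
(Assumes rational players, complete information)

No strictly dominant strategy exists for Player 1

Work:
A strategy strictly dominates another if it gives a strictly higher payoff against every opponent action. Compare each pair of P1's strategies column-by-column:
  A vs B: [7 vs 7, 2 vs 3, 6 vs 5] → A does not strictly dominate B (column X: 7 ≤ 7)
  A vs C: [7 vs 7, 2 vs 6, 6 vs 5] → A does not strictly dominate C (column X: 7 ≤ 7)
  B vs A: [7 vs 7, 3 vs 2, 5 vs 6] → B does not strictly dominate A (column X: 7 ≤ 7)
  B vs C: [7 vs 7, 3 vs 6, 5 vs 5] → B does not strictly dominate C (column X: 7 ≤ 7)
  C vs A: [7 vs 7, 6 vs 2, 5 vs 6] → C does not strictly dominate A (column X: 7 ≤ 7)
  C vs B: [7 vs 7, 6 vs 3, 5 vs 5] → C does not strictly dominate B (column X: 7 ≤ 7)
No single strategy strictly dominates all others → no strictly dominant strategy.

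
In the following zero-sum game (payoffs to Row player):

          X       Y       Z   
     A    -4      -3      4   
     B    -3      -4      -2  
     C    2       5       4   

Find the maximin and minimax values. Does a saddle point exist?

Maximin = 2, Minimax = 2, Saddle: True

Work:
Row minimums: [-4, -4, 2] → maximin = 2
Column maximums: [2, 5, 4] → minimax = 2
Saddle point exists! Game value = 2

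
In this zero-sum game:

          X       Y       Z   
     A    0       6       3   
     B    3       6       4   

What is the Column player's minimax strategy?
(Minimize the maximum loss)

Column should play X, value = 3

Work:
Column player minimizes Row's maximum payoff:
Column X: max payoff to Row = 3
Column Y: max payoff to Row = 6
Column Z: max payoff to Row = 4
Minimum is 3, achieved by column X.
Minimax strategy: X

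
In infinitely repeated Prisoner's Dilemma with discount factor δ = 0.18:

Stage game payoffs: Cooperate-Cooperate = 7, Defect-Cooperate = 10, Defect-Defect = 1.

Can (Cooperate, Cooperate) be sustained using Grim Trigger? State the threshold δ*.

δ* = 0.3333; since δ = 0.18 < 0.3333, cooperation cannot be sustained

Work:
For Grim Trigger:
Cooperate forever: 7/(1-δ)
Defect then punished: 10 + 1·δ/(1-δ)
Need: 7/(1-δ) ≥ 10 + 1·δ/(1-δ)
Solving: δ ≥ (T-R)/(T-P) = (10-7)/(10-1) = 0.3333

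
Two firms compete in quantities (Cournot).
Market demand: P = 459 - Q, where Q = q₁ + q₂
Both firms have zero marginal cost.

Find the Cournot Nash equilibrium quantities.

q₁* = q₂* = 153.0; P* = 153.0

Work:
Profit: π_i = P·q_i = (a - q_i - q_j)·q_i
FOC: ∂π_i/∂q_i = a - 2q_i - q_j = 0
Reaction function: q_i = (459 - q_j)/2
Symmetry: q* = 459/3 = 153.0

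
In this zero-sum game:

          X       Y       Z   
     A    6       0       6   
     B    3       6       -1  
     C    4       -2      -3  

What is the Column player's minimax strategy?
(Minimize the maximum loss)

Column should play X or Y or Z (all achieve the minimum), value = 6

Work:
Column player minimizes Row's maximum payoff:
Column X: max payoff to Row = 6
Column Y: max payoff to Row = 6
Column Z: max payoff to Row = 6
Minimum is 6, achieved by columns X, Y, Z (tied).
Each of X or Y or Z is a minimax strategy.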